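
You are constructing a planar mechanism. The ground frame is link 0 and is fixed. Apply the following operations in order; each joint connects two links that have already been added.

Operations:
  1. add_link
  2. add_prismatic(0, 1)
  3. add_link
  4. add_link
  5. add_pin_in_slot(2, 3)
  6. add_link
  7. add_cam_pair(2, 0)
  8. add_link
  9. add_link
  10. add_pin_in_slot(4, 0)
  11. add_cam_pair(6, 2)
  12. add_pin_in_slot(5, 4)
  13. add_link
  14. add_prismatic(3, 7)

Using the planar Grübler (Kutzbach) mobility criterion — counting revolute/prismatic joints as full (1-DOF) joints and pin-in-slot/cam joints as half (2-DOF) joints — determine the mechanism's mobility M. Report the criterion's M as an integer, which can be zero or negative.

M = 12

(L,J1,J2)=(1,0,0); link0 fixed
link1: (2,0,0)
P 0-1 [J1]: (2,1,0)
link2: (3,1,0)
link3: (4,1,0)
PS 2-3 [J2]: (4,1,1)
link4: (5,1,1)
C 2-0 [J2]: (5,1,2)
link5: (6,1,2)
link6: (7,1,2)
PS 4-0 [J2]: (7,1,3)
C 6-2 [J2]: (7,1,4)
PS 5-4 [J2]: (7,1,5)
link7: (8,1,5)
P 3-7 [J1]: (8,2,5)
Grübler: 3·7 − 2·2 − 5 = 12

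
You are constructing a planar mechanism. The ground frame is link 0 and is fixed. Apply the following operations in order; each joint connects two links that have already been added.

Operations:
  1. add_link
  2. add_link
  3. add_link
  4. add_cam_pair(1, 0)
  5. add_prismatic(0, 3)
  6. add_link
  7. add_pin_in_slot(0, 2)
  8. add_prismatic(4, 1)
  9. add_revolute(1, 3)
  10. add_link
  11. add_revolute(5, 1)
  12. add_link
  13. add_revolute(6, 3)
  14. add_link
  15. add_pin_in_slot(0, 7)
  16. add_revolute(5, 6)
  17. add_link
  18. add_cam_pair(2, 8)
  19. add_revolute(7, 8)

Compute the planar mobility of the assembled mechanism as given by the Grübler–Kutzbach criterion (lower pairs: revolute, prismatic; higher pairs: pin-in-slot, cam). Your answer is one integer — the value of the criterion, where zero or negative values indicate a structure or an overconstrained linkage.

M = 6

link 0 = ground. State L|J1|J2 = 1|0|0
+link1  2|0|0
+link2  3|0|0
+link3  4|0|0
C(1,0) f=2→J2  4|0|1
P(0,3) f=1→J1  4|1|1
+link4  5|1|1
PS(0,2) f=2→J2  5|1|2
P(4,1) f=1→J1  5|2|2
R(1,3) f=1→J1  5|3|2
+link5  6|3|2
R(5,1) f=1→J1  6|4|2
+link6  7|4|2
R(6,3) f=1→J1  7|5|2
+link7  8|5|2
PS(0,7) f=2→J2  8|5|3
R(5,6) f=1→J1  8|6|3
+link8  9|6|3
C(2,8) f=2→J2  9|6|4
R(7,8) f=1→J1  9|7|4
M = 3(9−1)−2·7−4 = 24−14−4 = 6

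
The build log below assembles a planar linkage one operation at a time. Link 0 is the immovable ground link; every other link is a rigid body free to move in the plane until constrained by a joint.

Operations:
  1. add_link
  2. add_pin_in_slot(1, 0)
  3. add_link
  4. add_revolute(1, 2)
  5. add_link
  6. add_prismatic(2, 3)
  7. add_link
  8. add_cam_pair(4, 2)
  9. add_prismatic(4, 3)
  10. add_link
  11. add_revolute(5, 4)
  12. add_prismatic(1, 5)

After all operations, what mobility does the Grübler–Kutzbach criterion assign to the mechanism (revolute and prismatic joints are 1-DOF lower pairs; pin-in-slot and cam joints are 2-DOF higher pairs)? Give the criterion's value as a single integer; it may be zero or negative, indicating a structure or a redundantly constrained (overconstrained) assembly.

M = 3

(L,J1,J2)=(1,0,0); link0 fixed
link1: (2,0,0)
PS 1-0 [J2]: (2,0,1)
link2: (3,0,1)
R 1-2 [J1]: (3,1,1)
link3: (4,1,1)
P 2-3 [J1]: (4,2,1)
link4: (5,2,1)
C 4-2 [J2]: (5,2,2)
P 4-3 [J1]: (5,3,2)
link5: (6,3,2)
R 5-4 [J1]: (6,4,2)
P 1-5 [J1]: (6,5,2)
Grübler: 3·5 − 2·5 − 2 = 3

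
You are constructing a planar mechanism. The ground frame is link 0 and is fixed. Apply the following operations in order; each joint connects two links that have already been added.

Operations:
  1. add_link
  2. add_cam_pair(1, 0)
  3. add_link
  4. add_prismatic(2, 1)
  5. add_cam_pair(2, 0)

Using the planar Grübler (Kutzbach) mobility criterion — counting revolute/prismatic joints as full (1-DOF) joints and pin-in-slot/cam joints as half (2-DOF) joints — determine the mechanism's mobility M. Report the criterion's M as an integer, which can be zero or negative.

L=1 J1=0 J2=0
add link → L=2 J1=0 J2=0
C@1,0 dof=2 J2 → L=2 J1=0 J2=1
add link → L=3 J1=0 J2=1
P@2,1 dof=1 J1 → L=3 J1=1 J2=1
C@2,0 dof=2 J2 → L=3 J1=1 J2=2
M=3(L−1)−2J1−J2=3·2−2·1−2=2

M = 2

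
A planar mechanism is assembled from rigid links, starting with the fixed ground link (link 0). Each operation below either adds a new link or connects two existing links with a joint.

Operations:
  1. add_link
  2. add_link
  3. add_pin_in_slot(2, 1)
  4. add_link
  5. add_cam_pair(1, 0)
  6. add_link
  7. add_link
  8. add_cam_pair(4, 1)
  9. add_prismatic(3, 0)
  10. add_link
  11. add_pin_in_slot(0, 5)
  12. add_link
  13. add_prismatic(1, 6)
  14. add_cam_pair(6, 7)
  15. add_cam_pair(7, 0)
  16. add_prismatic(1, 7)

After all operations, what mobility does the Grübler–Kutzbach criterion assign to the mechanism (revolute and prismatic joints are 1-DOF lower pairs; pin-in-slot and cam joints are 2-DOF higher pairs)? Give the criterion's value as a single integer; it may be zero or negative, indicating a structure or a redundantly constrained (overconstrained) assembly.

M = 9

[1;0;0] (link 0 is ground)
L+ [2;0;0]
L+ [3;0;0]
PS(2,1)∈J2 [3;0;1]
L+ [4;0;1]
C(1,0)∈J2 [4;0;2]
L+ [5;0;2]
L+ [6;0;2]
C(4,1)∈J2 [6;0;3]
P(3,0)∈J1 [6;1;3]
L+ [7;1;3]
PS(0,5)∈J2 [7;1;4]
L+ [8;1;4]
P(1,6)∈J1 [8;2;4]
C(6,7)∈J2 [8;2;5]
C(7,0)∈J2 [8;2;6]
P(1,7)∈J1 [8;3;6]
mobility = 21 − 6 − 6 = 9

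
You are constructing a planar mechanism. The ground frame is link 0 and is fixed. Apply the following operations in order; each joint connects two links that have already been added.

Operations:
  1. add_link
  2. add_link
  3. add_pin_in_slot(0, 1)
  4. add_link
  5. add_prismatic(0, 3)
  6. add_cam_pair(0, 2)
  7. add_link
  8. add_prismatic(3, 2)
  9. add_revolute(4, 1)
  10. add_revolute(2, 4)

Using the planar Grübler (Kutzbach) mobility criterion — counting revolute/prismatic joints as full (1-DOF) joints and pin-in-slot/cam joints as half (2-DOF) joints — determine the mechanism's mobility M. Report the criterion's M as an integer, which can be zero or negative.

(L,J1,J2)=(1,0,0); link0 fixed
link1: (2,0,0)
link2: (3,0,0)
PS 0-1 [J2]: (3,0,1)
link3: (4,0,1)
P 0-3 [J1]: (4,1,1)
C 0-2 [J2]: (4,1,2)
link4: (5,1,2)
P 3-2 [J1]: (5,2,2)
R 4-1 [J1]: (5,3,2)
R 2-4 [J1]: (5,4,2)
Grübler: 3·4 − 2·4 − 2 = 2

M = 2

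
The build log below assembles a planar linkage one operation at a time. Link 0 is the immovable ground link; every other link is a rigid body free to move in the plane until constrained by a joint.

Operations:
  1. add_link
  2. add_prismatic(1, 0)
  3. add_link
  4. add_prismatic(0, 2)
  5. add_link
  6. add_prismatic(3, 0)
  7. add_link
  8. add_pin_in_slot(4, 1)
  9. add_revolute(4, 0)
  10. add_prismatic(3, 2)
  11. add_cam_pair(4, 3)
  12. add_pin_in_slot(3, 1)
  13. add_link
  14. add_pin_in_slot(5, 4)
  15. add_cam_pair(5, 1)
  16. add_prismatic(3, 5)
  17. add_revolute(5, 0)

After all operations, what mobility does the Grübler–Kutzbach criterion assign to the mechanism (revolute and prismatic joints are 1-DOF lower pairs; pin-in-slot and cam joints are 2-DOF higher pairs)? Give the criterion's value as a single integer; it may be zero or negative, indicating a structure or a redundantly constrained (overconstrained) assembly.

M = -4

(L,J1,J2)=(1,0,0); link0 fixed
link1: (2,0,0)
P 1-0 [J1]: (2,1,0)
link2: (3,1,0)
P 0-2 [J1]: (3,2,0)
link3: (4,2,0)
P 3-0 [J1]: (4,3,0)
link4: (5,3,0)
PS 4-1 [J2]: (5,3,1)
R 4-0 [J1]: (5,4,1)
P 3-2 [J1]: (5,5,1)
C 4-3 [J2]: (5,5,2)
PS 3-1 [J2]: (5,5,3)
link5: (6,5,3)
PS 5-4 [J2]: (6,5,4)
C 5-1 [J2]: (6,5,5)
P 3-5 [J1]: (6,6,5)
R 5-0 [J1]: (6,7,5)
Grübler: 3·5 − 2·7 − 5 = -4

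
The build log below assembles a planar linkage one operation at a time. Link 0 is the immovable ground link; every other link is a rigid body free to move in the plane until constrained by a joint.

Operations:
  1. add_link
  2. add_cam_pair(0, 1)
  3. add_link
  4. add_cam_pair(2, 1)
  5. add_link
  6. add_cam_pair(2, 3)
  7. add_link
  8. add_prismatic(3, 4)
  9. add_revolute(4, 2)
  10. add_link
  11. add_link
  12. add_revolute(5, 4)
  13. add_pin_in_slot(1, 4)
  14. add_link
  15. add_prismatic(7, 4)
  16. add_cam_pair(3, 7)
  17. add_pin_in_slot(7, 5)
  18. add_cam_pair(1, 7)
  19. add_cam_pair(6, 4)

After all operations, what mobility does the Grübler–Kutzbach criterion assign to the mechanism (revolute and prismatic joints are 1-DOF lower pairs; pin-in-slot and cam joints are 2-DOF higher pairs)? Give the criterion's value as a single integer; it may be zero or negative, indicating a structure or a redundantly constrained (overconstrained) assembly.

[1;0;0] (link 0 is ground)
L+ [2;0;0]
C(0,1)∈J2 [2;0;1]
L+ [3;0;1]
C(2,1)∈J2 [3;0;2]
L+ [4;0;2]
C(2,3)∈J2 [4;0;3]
L+ [5;0;3]
P(3,4)∈J1 [5;1;3]
R(4,2)∈J1 [5;2;3]
L+ [6;2;3]
L+ [7;2;3]
R(5,4)∈J1 [7;3;3]
PS(1,4)∈J2 [7;3;4]
L+ [8;3;4]
P(7,4)∈J1 [8;4;4]
C(3,7)∈J2 [8;4;5]
PS(7,5)∈J2 [8;4;6]
C(1,7)∈J2 [8;4;7]
C(6,4)∈J2 [8;4;8]
mobility = 21 − 8 − 8 = 5

M = 5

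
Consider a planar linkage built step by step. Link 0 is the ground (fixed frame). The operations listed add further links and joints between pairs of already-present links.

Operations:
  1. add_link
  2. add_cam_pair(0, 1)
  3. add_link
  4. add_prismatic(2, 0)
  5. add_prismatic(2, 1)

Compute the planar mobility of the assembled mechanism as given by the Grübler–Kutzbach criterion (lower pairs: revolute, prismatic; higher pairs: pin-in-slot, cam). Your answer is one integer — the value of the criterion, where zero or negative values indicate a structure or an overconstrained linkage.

M = 1

ground; <1,0,0>
#1 <2,0,0>
C:0↔1 J2 <2,0,1>
#2 <3,0,1>
P:2↔0 J1 <3,1,1>
P:2↔1 J1 <3,2,1>
3×2 − 2×2 − 1×1 = 1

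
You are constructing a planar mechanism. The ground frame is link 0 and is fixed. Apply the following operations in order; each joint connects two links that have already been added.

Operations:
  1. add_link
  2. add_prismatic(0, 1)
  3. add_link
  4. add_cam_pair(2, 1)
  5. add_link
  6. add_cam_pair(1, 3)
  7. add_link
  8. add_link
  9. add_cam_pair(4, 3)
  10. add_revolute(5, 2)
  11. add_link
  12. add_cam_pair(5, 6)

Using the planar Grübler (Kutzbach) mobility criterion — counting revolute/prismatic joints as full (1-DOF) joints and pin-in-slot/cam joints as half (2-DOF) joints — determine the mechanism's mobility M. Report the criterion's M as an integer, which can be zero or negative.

ground; <1,0,0>
#1 <2,0,0>
P:0↔1 J1 <2,1,0>
#2 <3,1,0>
C:2↔1 J2 <3,1,1>
#3 <4,1,1>
C:1↔3 J2 <4,1,2>
#4 <5,1,2>
#5 <6,1,2>
C:4↔3 J2 <6,1,3>
R:5↔2 J1 <6,2,3>
#6 <7,2,3>
C:5↔6 J2 <7,2,4>
3×6 − 2×2 − 1×4 = 10

M = 10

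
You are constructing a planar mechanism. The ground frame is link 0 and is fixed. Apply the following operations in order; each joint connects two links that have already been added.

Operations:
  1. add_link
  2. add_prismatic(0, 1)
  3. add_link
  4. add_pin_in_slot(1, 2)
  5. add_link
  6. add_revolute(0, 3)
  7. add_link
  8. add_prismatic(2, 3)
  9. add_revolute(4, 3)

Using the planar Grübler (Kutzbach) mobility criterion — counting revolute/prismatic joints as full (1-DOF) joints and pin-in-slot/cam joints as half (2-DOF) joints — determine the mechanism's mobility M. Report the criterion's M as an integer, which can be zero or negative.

L=1 J1=0 J2=0
add link → L=2 J1=0 J2=0
P@0,1 dof=1 J1 → L=2 J1=1 J2=0
add link → L=3 J1=1 J2=0
PS@1,2 dof=2 J2 → L=3 J1=1 J2=1
add link → L=4 J1=1 J2=1
R@0,3 dof=1 J1 → L=4 J1=2 J2=1
add link → L=5 J1=2 J2=1
P@2,3 dof=1 J1 → L=5 J1=3 J2=1
R@4,3 dof=1 J1 → L=5 J1=4 J2=1
M=3(L−1)−2J1−J2=3·4−2·4−1=3

M = 3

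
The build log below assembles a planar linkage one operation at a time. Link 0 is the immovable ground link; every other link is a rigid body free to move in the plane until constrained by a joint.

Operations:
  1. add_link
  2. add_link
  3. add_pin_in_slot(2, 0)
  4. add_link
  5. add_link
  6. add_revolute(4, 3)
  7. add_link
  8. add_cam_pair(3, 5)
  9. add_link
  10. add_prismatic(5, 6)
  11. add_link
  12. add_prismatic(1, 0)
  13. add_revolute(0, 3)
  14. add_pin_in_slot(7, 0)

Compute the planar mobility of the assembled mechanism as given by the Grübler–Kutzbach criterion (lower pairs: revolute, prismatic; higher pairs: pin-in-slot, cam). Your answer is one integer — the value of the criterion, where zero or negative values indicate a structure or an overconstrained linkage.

L=1 J1=0 J2=0
add link → L=2 J1=0 J2=0
add link → L=3 J1=0 J2=0
PS@2,0 dof=2 J2 → L=3 J1=0 J2=1
add link → L=4 J1=0 J2=1
add link → L=5 J1=0 J2=1
R@4,3 dof=1 J1 → L=5 J1=1 J2=1
add link → L=6 J1=1 J2=1
C@3,5 dof=2 J2 → L=6 J1=1 J2=2
add link → L=7 J1=1 J2=2
P@5,6 dof=1 J1 → L=7 J1=2 J2=2
add link → L=8 J1=2 J2=2
P@1,0 dof=1 J1 → L=8 J1=3 J2=2
R@0,3 dof=1 J1 → L=8 J1=4 J2=2
PS@7,0 dof=2 J2 → L=8 J1=4 J2=3
M=3(L−1)−2J1−J2=3·7−2·4−3=10

M = 10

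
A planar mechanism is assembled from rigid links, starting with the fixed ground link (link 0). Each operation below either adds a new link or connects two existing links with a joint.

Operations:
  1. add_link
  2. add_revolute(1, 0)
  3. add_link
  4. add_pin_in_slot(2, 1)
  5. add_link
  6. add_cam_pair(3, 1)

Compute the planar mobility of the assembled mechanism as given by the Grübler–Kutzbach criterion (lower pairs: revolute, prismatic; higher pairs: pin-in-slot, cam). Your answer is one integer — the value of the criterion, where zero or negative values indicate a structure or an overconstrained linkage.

M = 5

L=1 J1=0 J2=0
add link → L=2 J1=0 J2=0
R@1,0 dof=1 J1 → L=2 J1=1 J2=0
add link → L=3 J1=1 J2=0
PS@2,1 dof=2 J2 → L=3 J1=1 J2=1
add link → L=4 J1=1 J2=1
C@3,1 dof=2 J2 → L=4 J1=1 J2=2
M=3(L−1)−2J1−J2=3·3−2·1−2=5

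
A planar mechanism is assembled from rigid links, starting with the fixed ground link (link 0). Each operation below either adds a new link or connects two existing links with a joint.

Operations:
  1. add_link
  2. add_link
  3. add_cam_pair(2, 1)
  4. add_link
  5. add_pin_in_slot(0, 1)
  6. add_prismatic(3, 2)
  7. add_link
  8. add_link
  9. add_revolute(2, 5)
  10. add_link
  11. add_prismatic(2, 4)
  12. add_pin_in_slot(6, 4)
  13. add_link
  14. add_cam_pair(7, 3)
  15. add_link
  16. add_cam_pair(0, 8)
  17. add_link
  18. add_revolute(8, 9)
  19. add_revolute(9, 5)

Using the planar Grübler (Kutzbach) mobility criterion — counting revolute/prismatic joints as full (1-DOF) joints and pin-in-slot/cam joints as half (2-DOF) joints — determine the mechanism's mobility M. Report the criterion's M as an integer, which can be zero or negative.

M = 12

(L,J1,J2)=(1,0,0); link0 fixed
link1: (2,0,0)
link2: (3,0,0)
C 2-1 [J2]: (3,0,1)
link3: (4,0,1)
PS 0-1 [J2]: (4,0,2)
P 3-2 [J1]: (4,1,2)
link4: (5,1,2)
link5: (6,1,2)
R 2-5 [J1]: (6,2,2)
link6: (7,2,2)
P 2-4 [J1]: (7,3,2)
PS 6-4 [J2]: (7,3,3)
link7: (8,3,3)
C 7-3 [J2]: (8,3,4)
link8: (9,3,4)
C 0-8 [J2]: (9,3,5)
link9: (10,3,5)
R 8-9 [J1]: (10,4,5)
R 9-5 [J1]: (10,5,5)
Grübler: 3·9 − 2·5 − 5 = 12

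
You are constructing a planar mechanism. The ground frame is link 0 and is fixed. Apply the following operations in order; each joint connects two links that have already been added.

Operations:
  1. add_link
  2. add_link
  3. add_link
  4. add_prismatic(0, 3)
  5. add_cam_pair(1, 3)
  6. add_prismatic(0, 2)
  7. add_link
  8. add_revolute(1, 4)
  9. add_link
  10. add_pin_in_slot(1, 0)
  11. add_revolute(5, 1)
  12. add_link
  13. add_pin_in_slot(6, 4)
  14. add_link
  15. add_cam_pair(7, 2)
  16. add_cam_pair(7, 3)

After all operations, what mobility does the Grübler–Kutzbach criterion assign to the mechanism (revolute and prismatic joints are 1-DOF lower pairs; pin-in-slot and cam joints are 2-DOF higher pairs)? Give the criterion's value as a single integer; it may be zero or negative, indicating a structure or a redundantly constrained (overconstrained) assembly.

M = 8

ground; <1,0,0>
#1 <2,0,0>
#2 <3,0,0>
#3 <4,0,0>
P:0↔3 J1 <4,1,0>
C:1↔3 J2 <4,1,1>
P:0↔2 J1 <4,2,1>
#4 <5,2,1>
R:1↔4 J1 <5,3,1>
#5 <6,3,1>
PS:1↔0 J2 <6,3,2>
R:5↔1 J1 <6,4,2>
#6 <7,4,2>
PS:6↔4 J2 <7,4,3>
#7 <8,4,3>
C:7↔2 J2 <8,4,4>
C:7↔3 J2 <8,4,5>
3×7 − 2×4 − 1×5 = 8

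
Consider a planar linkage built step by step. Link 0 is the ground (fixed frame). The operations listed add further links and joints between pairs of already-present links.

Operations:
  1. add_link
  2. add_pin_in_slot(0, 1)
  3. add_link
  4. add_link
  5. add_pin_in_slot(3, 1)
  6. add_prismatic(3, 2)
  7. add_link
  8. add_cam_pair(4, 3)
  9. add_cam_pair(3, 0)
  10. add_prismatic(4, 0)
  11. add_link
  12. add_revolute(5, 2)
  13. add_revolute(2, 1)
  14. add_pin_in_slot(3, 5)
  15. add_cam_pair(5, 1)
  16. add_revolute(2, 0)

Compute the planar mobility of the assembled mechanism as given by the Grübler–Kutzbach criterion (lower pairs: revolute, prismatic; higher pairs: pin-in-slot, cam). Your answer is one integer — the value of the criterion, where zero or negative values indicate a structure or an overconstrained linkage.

M = -1

(L,J1,J2)=(1,0,0); link0 fixed
link1: (2,0,0)
PS 0-1 [J2]: (2,0,1)
link2: (3,0,1)
link3: (4,0,1)
PS 3-1 [J2]: (4,0,2)
P 3-2 [J1]: (4,1,2)
link4: (5,1,2)
C 4-3 [J2]: (5,1,3)
C 3-0 [J2]: (5,1,4)
P 4-0 [J1]: (5,2,4)
link5: (6,2,4)
R 5-2 [J1]: (6,3,4)
R 2-1 [J1]: (6,4,4)
PS 3-5 [J2]: (6,4,5)
C 5-1 [J2]: (6,4,6)
R 2-0 [J1]: (6,5,6)
Grübler: 3·5 − 2·5 − 6 = -1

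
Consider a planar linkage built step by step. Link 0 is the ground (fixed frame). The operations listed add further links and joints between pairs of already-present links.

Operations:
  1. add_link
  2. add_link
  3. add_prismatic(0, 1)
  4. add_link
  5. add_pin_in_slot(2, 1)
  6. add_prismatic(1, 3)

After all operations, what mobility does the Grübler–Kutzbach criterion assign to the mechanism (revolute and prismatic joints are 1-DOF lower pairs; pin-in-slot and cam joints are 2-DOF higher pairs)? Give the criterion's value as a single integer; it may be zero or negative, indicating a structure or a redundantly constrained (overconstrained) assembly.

(L,J1,J2)=(1,0,0); link0 fixed
link1: (2,0,0)
link2: (3,0,0)
P 0-1 [J1]: (3,1,0)
link3: (4,1,0)
PS 2-1 [J2]: (4,1,1)
P 1-3 [J1]: (4,2,1)
Grübler: 3·3 − 2·2 − 1 = 4

M = 4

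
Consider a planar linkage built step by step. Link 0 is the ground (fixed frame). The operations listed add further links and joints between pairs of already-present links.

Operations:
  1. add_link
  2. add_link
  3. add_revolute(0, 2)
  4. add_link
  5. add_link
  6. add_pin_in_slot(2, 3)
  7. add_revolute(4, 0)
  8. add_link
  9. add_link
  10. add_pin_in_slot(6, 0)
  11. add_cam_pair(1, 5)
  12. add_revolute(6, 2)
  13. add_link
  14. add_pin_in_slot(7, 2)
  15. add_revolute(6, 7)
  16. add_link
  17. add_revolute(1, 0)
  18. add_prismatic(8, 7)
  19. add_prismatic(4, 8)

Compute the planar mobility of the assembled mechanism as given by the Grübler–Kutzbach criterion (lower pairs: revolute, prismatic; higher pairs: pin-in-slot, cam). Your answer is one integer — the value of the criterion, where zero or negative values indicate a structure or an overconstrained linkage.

M = 6

[1;0;0] (link 0 is ground)
L+ [2;0;0]
L+ [3;0;0]
R(0,2)∈J1 [3;1;0]
L+ [4;1;0]
L+ [5;1;0]
PS(2,3)∈J2 [5;1;1]
R(4,0)∈J1 [5;2;1]
L+ [6;2;1]
L+ [7;2;1]
PS(6,0)∈J2 [7;2;2]
C(1,5)∈J2 [7;2;3]
R(6,2)∈J1 [7;3;3]
L+ [8;3;3]
PS(7,2)∈J2 [8;3;4]
R(6,7)∈J1 [8;4;4]
L+ [9;4;4]
R(1,0)∈J1 [9;5;4]
P(8,7)∈J1 [9;6;4]
P(4,8)∈J1 [9;7;4]
mobility = 24 − 14 − 4 = 6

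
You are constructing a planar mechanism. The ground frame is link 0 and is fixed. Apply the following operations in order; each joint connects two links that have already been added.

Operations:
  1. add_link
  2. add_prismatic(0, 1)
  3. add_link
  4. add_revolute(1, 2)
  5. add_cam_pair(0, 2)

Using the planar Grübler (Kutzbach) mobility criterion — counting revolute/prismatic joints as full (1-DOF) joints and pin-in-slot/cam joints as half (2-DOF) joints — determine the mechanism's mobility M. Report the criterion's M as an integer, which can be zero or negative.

M = 1

(L,J1,J2)=(1,0,0); link0 fixed
link1: (2,0,0)
P 0-1 [J1]: (2,1,0)
link2: (3,1,0)
R 1-2 [J1]: (3,2,0)
C 0-2 [J2]: (3,2,1)
Grübler: 3·2 − 2·2 − 1 = 1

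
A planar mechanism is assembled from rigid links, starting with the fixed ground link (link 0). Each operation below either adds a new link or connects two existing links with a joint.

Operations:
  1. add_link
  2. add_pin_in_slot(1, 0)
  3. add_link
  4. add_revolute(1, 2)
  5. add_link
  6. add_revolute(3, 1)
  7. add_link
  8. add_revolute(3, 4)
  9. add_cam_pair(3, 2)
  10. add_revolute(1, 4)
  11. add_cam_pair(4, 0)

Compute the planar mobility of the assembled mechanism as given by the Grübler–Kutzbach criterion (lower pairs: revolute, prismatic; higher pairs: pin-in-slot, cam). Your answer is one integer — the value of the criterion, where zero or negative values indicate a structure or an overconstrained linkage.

M = 1

ground; <1,0,0>
#1 <2,0,0>
PS:1↔0 J2 <2,0,1>
#2 <3,0,1>
R:1↔2 J1 <3,1,1>
#3 <4,1,1>
R:3↔1 J1 <4,2,1>
#4 <5,2,1>
R:3↔4 J1 <5,3,1>
C:3↔2 J2 <5,3,2>
R:1↔4 J1 <5,4,2>
C:4↔0 J2 <5,4,3>
3×4 − 2×4 − 1×3 = 1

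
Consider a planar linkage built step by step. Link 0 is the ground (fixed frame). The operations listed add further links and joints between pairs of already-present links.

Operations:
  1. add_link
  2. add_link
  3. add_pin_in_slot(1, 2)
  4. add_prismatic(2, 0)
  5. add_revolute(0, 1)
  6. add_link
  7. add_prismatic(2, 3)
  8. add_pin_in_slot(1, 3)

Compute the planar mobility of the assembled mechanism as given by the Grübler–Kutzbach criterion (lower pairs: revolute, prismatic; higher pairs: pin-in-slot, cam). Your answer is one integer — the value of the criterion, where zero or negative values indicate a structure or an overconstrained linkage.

M = 1

link 0 = ground. State L|J1|J2 = 1|0|0
+link1  2|0|0
+link2  3|0|0
PS(1,2) f=2→J2  3|0|1
P(2,0) f=1→J1  3|1|1
R(0,1) f=1→J1  3|2|1
+link3  4|2|1
P(2,3) f=1→J1  4|3|1
PS(1,3) f=2→J2  4|3|2
M = 3(4−1)−2·3−2 = 9−6−2 = 1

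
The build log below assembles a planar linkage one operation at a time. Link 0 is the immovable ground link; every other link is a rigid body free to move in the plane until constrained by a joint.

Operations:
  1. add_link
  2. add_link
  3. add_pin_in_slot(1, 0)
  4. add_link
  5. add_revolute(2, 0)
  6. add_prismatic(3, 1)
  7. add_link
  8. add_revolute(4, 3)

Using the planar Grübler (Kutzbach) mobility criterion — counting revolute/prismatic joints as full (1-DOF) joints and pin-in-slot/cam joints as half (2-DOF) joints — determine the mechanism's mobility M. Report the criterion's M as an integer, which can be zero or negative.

M = 5

link 0 = ground. State L|J1|J2 = 1|0|0
+link1  2|0|0
+link2  3|0|0
PS(1,0) f=2→J2  3|0|1
+link3  4|0|1
R(2,0) f=1→J1  4|1|1
P(3,1) f=1→J1  4|2|1
+link4  5|2|1
R(4,3) f=1→J1  5|3|1
M = 3(5−1)−2·3−1 = 12−6−1 = 5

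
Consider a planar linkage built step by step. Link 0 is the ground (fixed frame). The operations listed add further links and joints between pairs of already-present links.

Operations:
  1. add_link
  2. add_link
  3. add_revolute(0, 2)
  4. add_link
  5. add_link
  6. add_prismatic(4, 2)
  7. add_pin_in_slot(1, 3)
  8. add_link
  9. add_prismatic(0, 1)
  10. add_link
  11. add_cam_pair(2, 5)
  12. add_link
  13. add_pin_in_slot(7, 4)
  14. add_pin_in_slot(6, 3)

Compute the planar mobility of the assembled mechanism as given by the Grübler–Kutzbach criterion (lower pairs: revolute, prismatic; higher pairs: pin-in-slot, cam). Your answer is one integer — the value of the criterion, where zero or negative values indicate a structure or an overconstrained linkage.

M = 11

[1;0;0] (link 0 is ground)
L+ [2;0;0]
L+ [3;0;0]
R(0,2)∈J1 [3;1;0]
L+ [4;1;0]
L+ [5;1;0]
P(4,2)∈J1 [5;2;0]
PS(1,3)∈J2 [5;2;1]
L+ [6;2;1]
P(0,1)∈J1 [6;3;1]
L+ [7;3;1]
C(2,5)∈J2 [7;3;2]
L+ [8;3;2]
PS(7,4)∈J2 [8;3;3]
PS(6,3)∈J2 [8;3;4]
mobility = 21 − 6 − 4 = 11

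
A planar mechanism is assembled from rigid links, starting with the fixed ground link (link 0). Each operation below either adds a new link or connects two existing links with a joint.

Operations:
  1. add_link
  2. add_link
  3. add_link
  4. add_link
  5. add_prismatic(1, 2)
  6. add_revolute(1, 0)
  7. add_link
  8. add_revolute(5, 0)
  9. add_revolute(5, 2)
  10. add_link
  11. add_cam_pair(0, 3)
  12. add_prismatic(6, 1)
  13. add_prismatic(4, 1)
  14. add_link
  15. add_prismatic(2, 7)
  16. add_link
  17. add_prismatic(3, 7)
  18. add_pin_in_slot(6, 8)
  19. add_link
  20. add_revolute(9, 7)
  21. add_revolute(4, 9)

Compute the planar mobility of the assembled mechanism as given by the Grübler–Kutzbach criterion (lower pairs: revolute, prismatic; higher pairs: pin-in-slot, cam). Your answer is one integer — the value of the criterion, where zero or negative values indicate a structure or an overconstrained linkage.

ground; <1,0,0>
#1 <2,0,0>
#2 <3,0,0>
#3 <4,0,0>
#4 <5,0,0>
P:1↔2 J1 <5,1,0>
R:1↔0 J1 <5,2,0>
#5 <6,2,0>
R:5↔0 J1 <6,3,0>
R:5↔2 J1 <6,4,0>
#6 <7,4,0>
C:0↔3 J2 <7,4,1>
P:6↔1 J1 <7,5,1>
P:4↔1 J1 <7,6,1>
#7 <8,6,1>
P:2↔7 J1 <8,7,1>
#8 <9,7,1>
P:3↔7 J1 <9,8,1>
PS:6↔8 J2 <9,8,2>
#9 <10,8,2>
R:9↔7 J1 <10,9,2>
R:4↔9 J1 <10,10,2>
3×9 − 2×10 − 1×2 = 5

M = 5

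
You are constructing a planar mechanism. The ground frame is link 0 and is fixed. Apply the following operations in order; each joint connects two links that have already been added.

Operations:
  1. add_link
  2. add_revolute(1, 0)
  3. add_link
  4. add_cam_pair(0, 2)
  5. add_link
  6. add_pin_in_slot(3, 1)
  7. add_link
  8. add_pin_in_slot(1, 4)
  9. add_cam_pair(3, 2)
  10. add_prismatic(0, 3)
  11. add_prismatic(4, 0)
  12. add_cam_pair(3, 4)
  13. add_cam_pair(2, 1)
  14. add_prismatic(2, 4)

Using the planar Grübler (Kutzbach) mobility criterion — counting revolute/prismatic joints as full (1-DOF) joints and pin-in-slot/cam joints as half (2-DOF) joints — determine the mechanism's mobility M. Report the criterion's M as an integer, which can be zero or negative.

M = -2

ground; <1,0,0>
#1 <2,0,0>
R:1↔0 J1 <2,1,0>
#2 <3,1,0>
C:0↔2 J2 <3,1,1>
#3 <4,1,1>
PS:3↔1 J2 <4,1,2>
#4 <5,1,2>
PS:1↔4 J2 <5,1,3>
C:3↔2 J2 <5,1,4>
P:0↔3 J1 <5,2,4>
P:4↔0 J1 <5,3,4>
C:3↔4 J2 <5,3,5>
C:2↔1 J2 <5,3,6>
P:2↔4 J1 <5,4,6>
3×4 − 2×4 − 1×6 = -2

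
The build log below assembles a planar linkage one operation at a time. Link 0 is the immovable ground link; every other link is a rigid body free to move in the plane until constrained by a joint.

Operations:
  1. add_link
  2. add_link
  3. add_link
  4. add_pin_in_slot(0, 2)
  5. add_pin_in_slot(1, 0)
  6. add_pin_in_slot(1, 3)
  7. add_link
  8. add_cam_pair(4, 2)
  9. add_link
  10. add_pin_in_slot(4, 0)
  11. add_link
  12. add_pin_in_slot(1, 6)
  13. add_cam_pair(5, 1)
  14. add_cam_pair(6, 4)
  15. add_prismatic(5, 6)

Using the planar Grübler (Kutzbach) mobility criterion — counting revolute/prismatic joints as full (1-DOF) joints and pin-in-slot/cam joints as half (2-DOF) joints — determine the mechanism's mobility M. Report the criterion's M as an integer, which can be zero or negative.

M = 8

L=1 J1=0 J2=0
add link → L=2 J1=0 J2=0
add link → L=3 J1=0 J2=0
add link → L=4 J1=0 J2=0
PS@0,2 dof=2 J2 → L=4 J1=0 J2=1
PS@1,0 dof=2 J2 → L=4 J1=0 J2=2
PS@1,3 dof=2 J2 → L=4 J1=0 J2=3
add link → L=5 J1=0 J2=3
C@4,2 dof=2 J2 → L=5 J1=0 J2=4
add link → L=6 J1=0 J2=4
PS@4,0 dof=2 J2 → L=6 J1=0 J2=5
add link → L=7 J1=0 J2=5
PS@1,6 dof=2 J2 → L=7 J1=0 J2=6
C@5,1 dof=2 J2 → L=7 J1=0 J2=7
C@6,4 dof=2 J2 → L=7 J1=0 J2=8
P@5,6 dof=1 J1 → L=7 J1=1 J2=8
M=3(L−1)−2J1−J2=3·6−2·1−8=8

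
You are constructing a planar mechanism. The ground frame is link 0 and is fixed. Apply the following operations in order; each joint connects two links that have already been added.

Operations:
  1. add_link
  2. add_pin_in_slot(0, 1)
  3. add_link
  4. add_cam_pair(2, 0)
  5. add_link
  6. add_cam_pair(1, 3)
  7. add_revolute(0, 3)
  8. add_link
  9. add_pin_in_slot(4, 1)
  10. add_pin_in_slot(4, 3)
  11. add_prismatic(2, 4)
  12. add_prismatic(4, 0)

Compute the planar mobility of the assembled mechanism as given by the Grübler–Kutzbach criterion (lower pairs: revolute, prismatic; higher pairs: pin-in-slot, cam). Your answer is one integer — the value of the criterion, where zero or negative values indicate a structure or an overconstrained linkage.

link 0 = ground. State L|J1|J2 = 1|0|0
+link1  2|0|0
PS(0,1) f=2→J2  2|0|1
+link2  3|0|1
C(2,0) f=2→J2  3|0|2
+link3  4|0|2
C(1,3) f=2→J2  4|0|3
R(0,3) f=1→J1  4|1|3
+link4  5|1|3
PS(4,1) f=2→J2  5|1|4
PS(4,3) f=2→J2  5|1|5
P(2,4) f=1→J1  5|2|5
P(4,0) f=1→J1  5|3|5
M = 3(5−1)−2·3−5 = 12−6−5 = 1

M = 1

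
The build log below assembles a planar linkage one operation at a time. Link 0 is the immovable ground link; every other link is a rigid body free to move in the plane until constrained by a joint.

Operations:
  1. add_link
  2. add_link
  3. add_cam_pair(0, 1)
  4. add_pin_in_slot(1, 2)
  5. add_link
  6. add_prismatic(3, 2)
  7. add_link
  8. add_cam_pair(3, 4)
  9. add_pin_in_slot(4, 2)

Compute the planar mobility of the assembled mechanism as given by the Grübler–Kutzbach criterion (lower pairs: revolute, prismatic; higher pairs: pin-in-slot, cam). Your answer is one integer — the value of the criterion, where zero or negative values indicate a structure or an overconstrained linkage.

[1;0;0] (link 0 is ground)
L+ [2;0;0]
L+ [3;0;0]
C(0,1)∈J2 [3;0;1]
PS(1,2)∈J2 [3;0;2]
L+ [4;0;2]
P(3,2)∈J1 [4;1;2]
L+ [5;1;2]
C(3,4)∈J2 [5;1;3]
PS(4,2)∈J2 [5;1;4]
mobility = 12 − 2 − 4 = 6

M = 6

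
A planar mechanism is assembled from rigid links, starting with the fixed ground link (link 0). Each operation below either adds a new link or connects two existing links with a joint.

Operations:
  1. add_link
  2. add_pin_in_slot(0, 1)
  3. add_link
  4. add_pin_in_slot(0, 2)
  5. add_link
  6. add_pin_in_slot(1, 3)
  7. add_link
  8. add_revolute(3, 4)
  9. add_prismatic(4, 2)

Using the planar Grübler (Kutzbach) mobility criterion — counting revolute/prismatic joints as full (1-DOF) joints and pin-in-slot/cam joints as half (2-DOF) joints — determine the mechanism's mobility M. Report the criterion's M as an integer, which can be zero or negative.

M = 5

[1;0;0] (link 0 is ground)
L+ [2;0;0]
PS(0,1)∈J2 [2;0;1]
L+ [3;0;1]
PS(0,2)∈J2 [3;0;2]
L+ [4;0;2]
PS(1,3)∈J2 [4;0;3]
L+ [5;0;3]
R(3,4)∈J1 [5;1;3]
P(4,2)∈J1 [5;2;3]
mobility = 12 − 4 − 3 = 5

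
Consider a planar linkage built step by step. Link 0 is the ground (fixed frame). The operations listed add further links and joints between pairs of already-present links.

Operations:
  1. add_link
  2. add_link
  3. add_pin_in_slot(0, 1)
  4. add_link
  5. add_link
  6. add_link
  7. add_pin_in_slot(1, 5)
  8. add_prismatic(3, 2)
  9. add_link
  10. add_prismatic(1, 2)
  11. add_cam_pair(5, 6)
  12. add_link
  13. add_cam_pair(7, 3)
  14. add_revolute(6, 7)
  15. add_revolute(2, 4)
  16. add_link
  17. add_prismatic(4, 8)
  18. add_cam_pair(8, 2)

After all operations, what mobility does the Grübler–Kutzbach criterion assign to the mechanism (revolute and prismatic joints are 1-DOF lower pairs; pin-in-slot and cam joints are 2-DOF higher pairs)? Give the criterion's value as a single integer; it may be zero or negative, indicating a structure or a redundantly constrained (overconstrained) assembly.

M = 9

link 0 = ground. State L|J1|J2 = 1|0|0
+link1  2|0|0
+link2  3|0|0
PS(0,1) f=2→J2  3|0|1
+link3  4|0|1
+link4  5|0|1
+link5  6|0|1
PS(1,5) f=2→J2  6|0|2
P(3,2) f=1→J1  6|1|2
+link6  7|1|2
P(1,2) f=1→J1  7|2|2
C(5,6) f=2→J2  7|2|3
+link7  8|2|3
C(7,3) f=2→J2  8|2|4
R(6,7) f=1→J1  8|3|4
R(2,4) f=1→J1  8|4|4
+link8  9|4|4
P(4,8) f=1→J1  9|5|4
C(8,2) f=2→J2  9|5|5
M = 3(9−1)−2·5−5 = 24−10−5 = 9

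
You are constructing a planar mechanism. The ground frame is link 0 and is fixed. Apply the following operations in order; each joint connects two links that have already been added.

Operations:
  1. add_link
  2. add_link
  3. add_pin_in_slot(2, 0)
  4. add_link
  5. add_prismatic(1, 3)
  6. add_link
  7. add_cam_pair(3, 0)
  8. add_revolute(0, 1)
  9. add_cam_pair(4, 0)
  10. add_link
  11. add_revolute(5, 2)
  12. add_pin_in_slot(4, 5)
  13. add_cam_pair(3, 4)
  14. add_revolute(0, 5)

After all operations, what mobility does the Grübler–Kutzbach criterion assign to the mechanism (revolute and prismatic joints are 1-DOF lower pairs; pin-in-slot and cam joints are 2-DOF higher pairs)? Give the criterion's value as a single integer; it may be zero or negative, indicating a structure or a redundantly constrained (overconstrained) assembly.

M = 2

L=1 J1=0 J2=0
add link → L=2 J1=0 J2=0
add link → L=3 J1=0 J2=0
PS@2,0 dof=2 J2 → L=3 J1=0 J2=1
add link → L=4 J1=0 J2=1
P@1,3 dof=1 J1 → L=4 J1=1 J2=1
add link → L=5 J1=1 J2=1
C@3,0 dof=2 J2 → L=5 J1=1 J2=2
R@0,1 dof=1 J1 → L=5 J1=2 J2=2
C@4,0 dof=2 J2 → L=5 J1=2 J2=3
add link → L=6 J1=2 J2=3
R@5,2 dof=1 J1 → L=6 J1=3 J2=3
PS@4,5 dof=2 J2 → L=6 J1=3 J2=4
C@3,4 dof=2 J2 → L=6 J1=3 J2=5
R@0,5 dof=1 J1 → L=6 J1=4 J2=5
M=3(L−1)−2J1−J2=3·5−2·4−5=2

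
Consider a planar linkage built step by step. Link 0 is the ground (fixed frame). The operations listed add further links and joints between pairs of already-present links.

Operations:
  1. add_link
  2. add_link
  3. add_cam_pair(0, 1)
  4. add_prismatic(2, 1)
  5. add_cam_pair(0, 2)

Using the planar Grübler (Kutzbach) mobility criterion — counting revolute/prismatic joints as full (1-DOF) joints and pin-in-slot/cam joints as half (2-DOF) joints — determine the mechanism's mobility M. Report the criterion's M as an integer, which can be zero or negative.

M = 2

link 0 = ground. State L|J1|J2 = 1|0|0
+link1  2|0|0
+link2  3|0|0
C(0,1) f=2→J2  3|0|1
P(2,1) f=1→J1  3|1|1
C(0,2) f=2→J2  3|1|2
M = 3(3−1)−2·1−2 = 6−2−2 = 2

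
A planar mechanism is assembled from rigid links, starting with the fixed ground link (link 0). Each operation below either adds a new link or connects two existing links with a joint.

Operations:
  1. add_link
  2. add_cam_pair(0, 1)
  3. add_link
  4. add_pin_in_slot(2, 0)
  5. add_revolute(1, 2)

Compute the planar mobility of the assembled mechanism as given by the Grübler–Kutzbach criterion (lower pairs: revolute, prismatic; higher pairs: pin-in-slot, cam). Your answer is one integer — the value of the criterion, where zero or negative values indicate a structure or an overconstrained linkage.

M = 2

ground; <1,0,0>
#1 <2,0,0>
C:0↔1 J2 <2,0,1>
#2 <3,0,1>
PS:2↔0 J2 <3,0,2>
R:1↔2 J1 <3,1,2>
3×2 − 2×1 − 1×2 = 2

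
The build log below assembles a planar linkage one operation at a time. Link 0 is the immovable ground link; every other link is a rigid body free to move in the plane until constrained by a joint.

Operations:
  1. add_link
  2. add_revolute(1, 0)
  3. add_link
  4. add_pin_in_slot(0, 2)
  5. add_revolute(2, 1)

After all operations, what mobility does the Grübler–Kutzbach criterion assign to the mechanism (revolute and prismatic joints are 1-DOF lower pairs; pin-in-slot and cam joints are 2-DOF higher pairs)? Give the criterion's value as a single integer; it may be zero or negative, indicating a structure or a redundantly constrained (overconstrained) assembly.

L=1 J1=0 J2=0
add link → L=2 J1=0 J2=0
R@1,0 dof=1 J1 → L=2 J1=1 J2=0
add link → L=3 J1=1 J2=0
PS@0,2 dof=2 J2 → L=3 J1=1 J2=1
R@2,1 dof=1 J1 → L=3 J1=2 J2=1
M=3(L−1)−2J1−J2=3·2−2·2−1=1

M = 1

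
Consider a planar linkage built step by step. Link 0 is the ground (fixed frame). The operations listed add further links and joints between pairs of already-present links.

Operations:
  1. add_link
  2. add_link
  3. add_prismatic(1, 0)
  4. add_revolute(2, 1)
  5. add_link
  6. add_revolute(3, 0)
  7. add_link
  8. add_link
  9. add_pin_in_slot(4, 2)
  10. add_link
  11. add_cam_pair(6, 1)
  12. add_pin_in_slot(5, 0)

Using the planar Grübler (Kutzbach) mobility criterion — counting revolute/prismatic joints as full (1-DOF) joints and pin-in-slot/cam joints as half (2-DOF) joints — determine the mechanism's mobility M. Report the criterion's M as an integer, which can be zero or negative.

ground; <1,0,0>
#1 <2,0,0>
#2 <3,0,0>
P:1↔0 J1 <3,1,0>
R:2↔1 J1 <3,2,0>
#3 <4,2,0>
R:3↔0 J1 <4,3,0>
#4 <5,3,0>
#5 <6,3,0>
PS:4↔2 J2 <6,3,1>
#6 <7,3,1>
C:6↔1 J2 <7,3,2>
PS:5↔0 J2 <7,3,3>
3×6 − 2×3 − 1×3 = 9

M = 9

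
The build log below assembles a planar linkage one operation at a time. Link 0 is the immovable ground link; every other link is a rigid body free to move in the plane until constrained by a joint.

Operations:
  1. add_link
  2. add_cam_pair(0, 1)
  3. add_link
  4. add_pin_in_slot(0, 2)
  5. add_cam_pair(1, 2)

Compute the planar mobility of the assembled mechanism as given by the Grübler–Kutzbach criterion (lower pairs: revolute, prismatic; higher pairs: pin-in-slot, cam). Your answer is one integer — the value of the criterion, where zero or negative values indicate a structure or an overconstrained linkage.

L=1 J1=0 J2=0
add link → L=2 J1=0 J2=0
C@0,1 dof=2 J2 → L=2 J1=0 J2=1
add link → L=3 J1=0 J2=1
PS@0,2 dof=2 J2 → L=3 J1=0 J2=2
C@1,2 dof=2 J2 → L=3 J1=0 J2=3
M=3(L−1)−2J1−J2=3·2−2·0−3=3

M = 3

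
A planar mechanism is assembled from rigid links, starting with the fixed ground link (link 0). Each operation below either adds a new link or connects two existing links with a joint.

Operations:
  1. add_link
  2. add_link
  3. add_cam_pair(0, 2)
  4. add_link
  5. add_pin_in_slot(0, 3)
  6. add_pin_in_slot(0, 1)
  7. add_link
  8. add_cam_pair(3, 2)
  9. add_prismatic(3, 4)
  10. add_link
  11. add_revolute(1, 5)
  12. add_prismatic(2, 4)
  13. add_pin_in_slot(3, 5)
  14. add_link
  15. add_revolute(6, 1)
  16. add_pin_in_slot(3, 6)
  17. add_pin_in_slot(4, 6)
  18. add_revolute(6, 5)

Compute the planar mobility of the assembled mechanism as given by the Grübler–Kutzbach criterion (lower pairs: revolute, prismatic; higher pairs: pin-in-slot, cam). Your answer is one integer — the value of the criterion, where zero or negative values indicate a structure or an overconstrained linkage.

M = 1

L=1 J1=0 J2=0
add link → L=2 J1=0 J2=0
add link → L=3 J1=0 J2=0
C@0,2 dof=2 J2 → L=3 J1=0 J2=1
add link → L=4 J1=0 J2=1
PS@0,3 dof=2 J2 → L=4 J1=0 J2=2
PS@0,1 dof=2 J2 → L=4 J1=0 J2=3
add link → L=5 J1=0 J2=3
C@3,2 dof=2 J2 → L=5 J1=0 J2=4
P@3,4 dof=1 J1 → L=5 J1=1 J2=4
add link → L=6 J1=1 J2=4
R@1,5 dof=1 J1 → L=6 J1=2 J2=4
P@2,4 dof=1 J1 → L=6 J1=3 J2=4
PS@3,5 dof=2 J2 → L=6 J1=3 J2=5
add link → L=7 J1=3 J2=5
R@6,1 dof=1 J1 → L=7 J1=4 J2=5
PS@3,6 dof=2 J2 → L=7 J1=4 J2=6
PS@4,6 dof=2 J2 → L=7 J1=4 J2=7
R@6,5 dof=1 J1 → L=7 J1=5 J2=7
M=3(L−1)−2J1−J2=3·6−2·5−7=1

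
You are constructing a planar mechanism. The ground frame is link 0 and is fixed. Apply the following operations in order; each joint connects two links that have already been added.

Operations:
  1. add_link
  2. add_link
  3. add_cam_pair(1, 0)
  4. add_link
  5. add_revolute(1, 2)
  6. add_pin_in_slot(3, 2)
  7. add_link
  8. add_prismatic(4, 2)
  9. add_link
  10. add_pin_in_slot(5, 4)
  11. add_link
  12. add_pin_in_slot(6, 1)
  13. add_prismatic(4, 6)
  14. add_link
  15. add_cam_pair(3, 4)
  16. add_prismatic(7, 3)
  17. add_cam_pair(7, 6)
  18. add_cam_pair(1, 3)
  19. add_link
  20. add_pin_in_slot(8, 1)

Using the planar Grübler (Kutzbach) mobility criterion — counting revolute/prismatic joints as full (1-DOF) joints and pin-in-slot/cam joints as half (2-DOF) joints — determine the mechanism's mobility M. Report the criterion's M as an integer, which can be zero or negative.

M = 8

(L,J1,J2)=(1,0,0); link0 fixed
link1: (2,0,0)
link2: (3,0,0)
C 1-0 [J2]: (3,0,1)
link3: (4,0,1)
R 1-2 [J1]: (4,1,1)
PS 3-2 [J2]: (4,1,2)
link4: (5,1,2)
P 4-2 [J1]: (5,2,2)
link5: (6,2,2)
PS 5-4 [J2]: (6,2,3)
link6: (7,2,3)
PS 6-1 [J2]: (7,2,4)
P 4-6 [J1]: (7,3,4)
link7: (8,3,4)
C 3-4 [J2]: (8,3,5)
P 7-3 [J1]: (8,4,5)
C 7-6 [J2]: (8,4,6)
C 1-3 [J2]: (8,4,7)
link8: (9,4,7)
PS 8-1 [J2]: (9,4,8)
Grübler: 3·8 − 2·4 − 8 = 8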